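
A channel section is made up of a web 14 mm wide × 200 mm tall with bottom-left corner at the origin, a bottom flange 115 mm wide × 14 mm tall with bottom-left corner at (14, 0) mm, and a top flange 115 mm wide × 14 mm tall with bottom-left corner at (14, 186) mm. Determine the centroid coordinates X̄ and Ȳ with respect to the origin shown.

web: A = 14 × 200 = 2800.00, centroid at (7.00, 100.00).
bottom flange: A = 115 × 14 = 1610.00, centroid at (71.50, 7.00).
top flange: A = 115 × 14 = 1610.00, centroid at (71.50, 193.00).
ΣA = 6020.00 mm², ΣAX̄ = 249830.00 mm³, ΣAȲ = 602000.00 mm³.
X̄ = 249830.00/6020.00 = 41.50 mm; Ȳ = 602000.00/6020.00 = 100.00 mm.

X̄ = 41.50 mm, Ȳ = 100.00 mm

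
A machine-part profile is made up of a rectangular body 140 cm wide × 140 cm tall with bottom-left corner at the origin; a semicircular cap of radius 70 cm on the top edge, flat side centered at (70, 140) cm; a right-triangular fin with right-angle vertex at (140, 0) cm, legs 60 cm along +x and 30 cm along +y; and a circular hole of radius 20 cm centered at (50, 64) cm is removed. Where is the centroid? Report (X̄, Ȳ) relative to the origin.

X̄ = 73.94 cm, Ȳ = 96.76 cm

rectangular body: A = 140 × 140 = 19600.00, centroid at (70.00, 70.00).
semicircular top: A = ½π·70² = 7696.90, centroid at (70.00, 169.71).
triangular fin: A = ½·60·30 = 900.00, centroid at (160.00, 10.00).
hole: A = −π·20² = -1256.64, centroid at (50.00, 64.00).
ΣA = 26940.26 cm²
ΣAX̄ = (19600.00)(70.00) + (7696.90)(70.00) + (900.00)(160.00) + (-1256.64)(50.00) = 1991951.29 cm³
ΣAȲ = (19600.00)(70.00) + (7696.90)(169.71) + (900.00)(10.00) + (-1256.64)(64.00) = 2606808.17 cm³
X̄ = 1991951.29 / 26940.26 = 73.94 cm
Ȳ = 2606808.17 / 26940.26 = 96.76 cm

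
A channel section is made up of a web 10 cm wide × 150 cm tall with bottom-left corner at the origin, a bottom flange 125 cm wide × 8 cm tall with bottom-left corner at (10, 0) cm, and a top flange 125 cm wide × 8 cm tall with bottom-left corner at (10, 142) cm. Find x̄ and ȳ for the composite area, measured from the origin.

x̄ = 43.57 cm, ȳ = 75.00 cm

web: A = 10 × 150 = 1500.00, centroid at (5.00, 75.00).
bottom flange: A = 125 × 8 = 1000.00, centroid at (72.50, 4.00).
top flange: A = 125 × 8 = 1000.00, centroid at (72.50, 146.00).
ΣA = 3500.00 cm²
ΣAx̄ = (1500.00)(5.00) + (1000.00)(72.50) + (1000.00)(72.50) = 152500.00 cm³
ΣAȳ = (1500.00)(75.00) + (1000.00)(4.00) + (1000.00)(146.00) = 262500.00 cm³
x̄ = 152500.00 / 3500.00 = 43.57 cm
ȳ = 262500.00 / 3500.00 = 75.00 cm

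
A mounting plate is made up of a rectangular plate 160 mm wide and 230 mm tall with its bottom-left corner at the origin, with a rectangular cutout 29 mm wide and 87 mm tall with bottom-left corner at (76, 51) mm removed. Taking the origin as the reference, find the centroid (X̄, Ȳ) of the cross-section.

plate: A = 160 × 230 = 36800.00, centroid at (80.00, 115.00).
hole: A = −(29 × 87) = -2523.00, centroid at (90.50, 94.50).
ΣA = 34277.00 mm², ΣAX̄ = 2715668.50 mm³, ΣAȲ = 3993576.50 mm³.
X̄ = 2715668.50/34277.00 = 79.23 mm; Ȳ = 3993576.50/34277.00 = 116.51 mm.

X̄ = 79.23 mm, Ȳ = 116.51 mm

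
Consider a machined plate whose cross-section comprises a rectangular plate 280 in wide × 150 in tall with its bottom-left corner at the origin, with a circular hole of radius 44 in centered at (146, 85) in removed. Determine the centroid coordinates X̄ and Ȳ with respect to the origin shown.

X̄ = 138.98 in, Ȳ = 73.31 in

plate: A = 280 × 150 = 42000.00, centroid at (140.00, 75.00).
hole: A = −π·44² = -6082.12, centroid at (146.00, 85.00).
ΣA = 35917.88 in²
ΣAX̄ = (42000.00)(140.00) + (-6082.12)(146.00) = 4992009.99 in³
ΣAȲ = (42000.00)(75.00) + (-6082.12)(85.00) = 2633019.51 in³
X̄ = 4992009.99 / 35917.88 = 138.98 in
Ȳ = 2633019.51 / 35917.88 = 73.31 in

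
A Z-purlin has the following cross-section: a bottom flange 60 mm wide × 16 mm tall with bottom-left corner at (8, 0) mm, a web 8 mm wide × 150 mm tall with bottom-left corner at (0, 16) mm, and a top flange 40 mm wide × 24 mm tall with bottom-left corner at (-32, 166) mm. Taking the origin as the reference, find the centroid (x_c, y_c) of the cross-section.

bottom flange: A = 60 × 16 = 960.00, centroid at (38.00, 8.00).
web: A = 8 × 150 = 1200.00, centroid at (4.00, 91.00).
top flange: A = 40 × 24 = 960.00, centroid at (-12.00, 178.00).
ΣA = 3120.00 mm², ΣAx_c = 29760.00 mm³, ΣAy_c = 287760.00 mm³.
x_c = 29760.00/3120.00 = 9.54 mm; y_c = 287760.00/3120.00 = 92.23 mm.

x_c = 9.54 mm, y_c = 92.23 mm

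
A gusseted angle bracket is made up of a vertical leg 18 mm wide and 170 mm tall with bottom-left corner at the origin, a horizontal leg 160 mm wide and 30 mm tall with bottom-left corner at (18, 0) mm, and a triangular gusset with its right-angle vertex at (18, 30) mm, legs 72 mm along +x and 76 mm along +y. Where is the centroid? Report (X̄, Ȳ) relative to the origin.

Part | A | x̄ᵢ | ȳᵢ | A·x̄ᵢ | A·ȳᵢ
vertical leg | 3060.00 | 9.00 | 85.00 | 27540.00 | 260100.00
horizontal leg | 4800.00 | 98.00 | 15.00 | 470400.00 | 72000.00
gusset | 2736.00 | 42.00 | 55.33 | 114912.00 | 151392.00
Σ | 10596.00 |  |  | 612852.00 | 483492.00
X̄ = 612852.00 / 10596.00 = 57.84 mm
Ȳ = 483492.00 / 10596.00 = 45.63 mm

X̄ = 57.84 mm, Ȳ = 45.63 mm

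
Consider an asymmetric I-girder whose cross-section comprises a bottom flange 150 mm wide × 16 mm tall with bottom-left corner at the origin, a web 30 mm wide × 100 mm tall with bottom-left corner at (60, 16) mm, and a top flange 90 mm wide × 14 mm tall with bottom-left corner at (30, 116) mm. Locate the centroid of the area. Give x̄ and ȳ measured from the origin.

bottom flange: A = 150 × 16 = 2400.00, centroid at (75.00, 8.00).
web: A = 30 × 100 = 3000.00, centroid at (75.00, 66.00).
top flange: A = 90 × 14 = 1260.00, centroid at (75.00, 123.00).
ΣA = 6660.00 mm²
ΣAx̄ = (2400.00)(75.00) + (3000.00)(75.00) + (1260.00)(75.00) = 499500.00 mm³
ΣAȳ = (2400.00)(8.00) + (3000.00)(66.00) + (1260.00)(123.00) = 372180.00 mm³
x̄ = 499500.00 / 6660.00 = 75.00 mm
ȳ = 372180.00 / 6660.00 = 55.88 mm

x̄ = 75.00 mm, ȳ = 55.88 mm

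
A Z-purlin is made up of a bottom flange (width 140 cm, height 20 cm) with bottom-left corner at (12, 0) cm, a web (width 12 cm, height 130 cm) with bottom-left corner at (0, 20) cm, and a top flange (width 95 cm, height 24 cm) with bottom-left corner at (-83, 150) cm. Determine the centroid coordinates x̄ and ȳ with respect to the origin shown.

x̄ = 23.80 cm, ȳ = 79.81 cm

bottom flange: A = 140 × 20 = 2800.00, centroid at (82.00, 10.00).
web: A = 12 × 130 = 1560.00, centroid at (6.00, 85.00).
top flange: A = 95 × 24 = 2280.00, centroid at (-35.50, 162.00).
ΣA = 6640.00 cm², ΣAx̄ = 158020.00 cm³, ΣAȳ = 529960.00 cm³.
x̄ = 158020.00/6640.00 = 23.80 cm; ȳ = 529960.00/6640.00 = 79.81 cm.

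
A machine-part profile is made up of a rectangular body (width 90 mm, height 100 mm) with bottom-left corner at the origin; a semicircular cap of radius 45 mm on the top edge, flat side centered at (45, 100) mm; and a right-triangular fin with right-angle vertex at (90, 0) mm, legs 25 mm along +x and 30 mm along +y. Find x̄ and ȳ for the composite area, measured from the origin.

rectangular body: A = 90 × 100 = 9000.00, centroid at (45.00, 50.00).
semicircular top: A = ½π·45² = 3180.86, centroid at (45.00, 119.10).
triangular fin: A = ½·25·30 = 375.00, centroid at (98.33, 10.00).
ΣA = 12555.86 mm²
ΣAx̄ = (9000.00)(45.00) + (3180.86)(45.00) + (375.00)(98.33) = 585013.82 mm³
ΣAȳ = (9000.00)(50.00) + (3180.86)(119.10) + (375.00)(10.00) = 832586.26 mm³
x̄ = 585013.82 / 12555.86 = 46.59 mm
ȳ = 832586.26 / 12555.86 = 66.31 mm

x̄ = 46.59 mm, ȳ = 66.31 mm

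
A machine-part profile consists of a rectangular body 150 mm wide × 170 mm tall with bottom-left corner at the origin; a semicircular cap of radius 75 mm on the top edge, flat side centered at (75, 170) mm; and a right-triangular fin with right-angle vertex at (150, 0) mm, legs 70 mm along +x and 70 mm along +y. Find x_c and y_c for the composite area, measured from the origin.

x_c = 81.55 mm, y_c = 108.96 mm

Part | A | x̄ᵢ | ȳᵢ | A·x̄ᵢ | A·ȳᵢ
rectangular body | 25500.00 | 75.00 | 85.00 | 1912500.00 | 2167500.00
semicircular top | 8835.73 | 75.00 | 201.83 | 662679.70 | 1783323.99
triangular fin | 2450.00 | 173.33 | 23.33 | 424666.67 | 57166.67
Σ | 36785.73 |  |  | 2999846.37 | 4007990.65
x_c = 2999846.37 / 36785.73 = 81.55 mm
y_c = 4007990.65 / 36785.73 = 108.96 mm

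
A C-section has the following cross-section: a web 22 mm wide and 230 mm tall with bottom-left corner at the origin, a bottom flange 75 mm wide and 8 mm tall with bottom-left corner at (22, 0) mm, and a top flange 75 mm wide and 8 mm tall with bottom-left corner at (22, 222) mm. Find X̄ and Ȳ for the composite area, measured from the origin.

X̄ = 20.30 mm, Ȳ = 115.00 mm

web: A = 22 × 230 = 5060.00, centroid at (11.00, 115.00).
bottom flange: A = 75 × 8 = 600.00, centroid at (59.50, 4.00).
top flange: A = 75 × 8 = 600.00, centroid at (59.50, 226.00).
ΣA = 6260.00 mm²
ΣAX̄ = (5060.00)(11.00) + (600.00)(59.50) + (600.00)(59.50) = 127060.00 mm³
ΣAȲ = (5060.00)(115.00) + (600.00)(4.00) + (600.00)(226.00) = 719900.00 mm³
X̄ = 127060.00 / 6260.00 = 20.30 mm
Ȳ = 719900.00 / 6260.00 = 115.00 mm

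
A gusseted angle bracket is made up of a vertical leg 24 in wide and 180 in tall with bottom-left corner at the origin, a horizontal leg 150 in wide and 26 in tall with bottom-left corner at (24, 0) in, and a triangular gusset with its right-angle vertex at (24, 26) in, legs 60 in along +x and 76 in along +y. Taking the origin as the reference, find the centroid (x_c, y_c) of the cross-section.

Part | A | x̄ᵢ | ȳᵢ | A·x̄ᵢ | A·ȳᵢ
vertical leg | 4320.00 | 12.00 | 90.00 | 51840.00 | 388800.00
horizontal leg | 3900.00 | 99.00 | 13.00 | 386100.00 | 50700.00
gusset | 2280.00 | 44.00 | 51.33 | 100320.00 | 117040.00
Σ | 10500.00 |  |  | 538260.00 | 556540.00
x_c = 538260.00 / 10500.00 = 51.26 in
y_c = 556540.00 / 10500.00 = 53.00 in

x_c = 51.26 in, y_c = 53.00 in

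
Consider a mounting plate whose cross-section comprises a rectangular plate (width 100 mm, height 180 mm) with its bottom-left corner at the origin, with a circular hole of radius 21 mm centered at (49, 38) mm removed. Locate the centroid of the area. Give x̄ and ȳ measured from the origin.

x̄ = 50.08 mm, ȳ = 94.34 mm

plate: A = 100 × 180 = 18000.00, centroid at (50.00, 90.00).
hole: A = −π·21² = -1385.44, centroid at (49.00, 38.00).
ΣA = 16614.56 mm²
ΣAx̄ = (18000.00)(50.00) + (-1385.44)(49.00) = 832113.32 mm³
ΣAȳ = (18000.00)(90.00) + (-1385.44)(38.00) = 1567353.19 mm³
x̄ = 832113.32 / 16614.56 = 50.08 mm
ȳ = 1567353.19 / 16614.56 = 94.34 mm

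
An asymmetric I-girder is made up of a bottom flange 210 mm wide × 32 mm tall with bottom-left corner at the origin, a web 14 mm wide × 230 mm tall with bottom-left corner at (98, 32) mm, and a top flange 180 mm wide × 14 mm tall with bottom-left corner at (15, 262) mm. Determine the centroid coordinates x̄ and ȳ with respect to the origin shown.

x̄ = 105.00 mm, ȳ = 101.02 mm

Part | A | x̄ᵢ | ȳᵢ | A·x̄ᵢ | A·ȳᵢ
bottom flange | 6720.00 | 105.00 | 16.00 | 705600.00 | 107520.00
web | 3220.00 | 105.00 | 147.00 | 338100.00 | 473340.00
top flange | 2520.00 | 105.00 | 269.00 | 264600.00 | 677880.00
Σ | 12460.00 |  |  | 1308300.00 | 1258740.00
x̄ = 1308300.00 / 12460.00 = 105.00 mm
ȳ = 1258740.00 / 12460.00 = 101.02 mm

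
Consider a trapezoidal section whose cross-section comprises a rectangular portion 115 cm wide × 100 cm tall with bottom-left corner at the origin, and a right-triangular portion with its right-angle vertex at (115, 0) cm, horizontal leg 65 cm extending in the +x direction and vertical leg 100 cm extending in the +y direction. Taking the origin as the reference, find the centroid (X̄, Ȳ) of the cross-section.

rectangular portion: A = 115 × 100 = 11500.00, centroid at (57.50, 50.00).
triangular portion: A = ½·65·100 = 3250.00, centroid at (136.67, 33.33).
ΣA = 14750.00 cm²
ΣAX̄ = (11500.00)(57.50) + (3250.00)(136.67) = 1105416.67 cm³
ΣAȲ = (11500.00)(50.00) + (3250.00)(33.33) = 683333.33 cm³
X̄ = 1105416.67 / 14750.00 = 74.94 cm
Ȳ = 683333.33 / 14750.00 = 46.33 cm

X̄ = 74.94 cm, Ȳ = 46.33 cm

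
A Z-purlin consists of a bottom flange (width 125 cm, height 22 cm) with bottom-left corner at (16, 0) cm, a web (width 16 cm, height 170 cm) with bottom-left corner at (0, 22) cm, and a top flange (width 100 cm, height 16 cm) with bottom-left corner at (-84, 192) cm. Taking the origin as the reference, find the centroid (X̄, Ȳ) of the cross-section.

bottom flange: A = 125 × 22 = 2750.00, centroid at (78.50, 11.00).
web: A = 16 × 170 = 2720.00, centroid at (8.00, 107.00).
top flange: A = 100 × 16 = 1600.00, centroid at (-34.00, 200.00).
ΣA = 7070.00 cm²
ΣAX̄ = (2750.00)(78.50) + (2720.00)(8.00) + (1600.00)(-34.00) = 183235.00 cm³
ΣAȲ = (2750.00)(11.00) + (2720.00)(107.00) + (1600.00)(200.00) = 641290.00 cm³
X̄ = 183235.00 / 7070.00 = 25.92 cm
Ȳ = 641290.00 / 7070.00 = 90.71 cm

X̄ = 25.92 cm, Ȳ = 90.71 cm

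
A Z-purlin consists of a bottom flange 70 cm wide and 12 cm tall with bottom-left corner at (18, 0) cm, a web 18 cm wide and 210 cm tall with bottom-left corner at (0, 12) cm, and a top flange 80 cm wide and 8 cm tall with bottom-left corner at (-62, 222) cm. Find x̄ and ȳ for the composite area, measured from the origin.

x̄ = 12.25 cm, ȳ = 112.54 cm

bottom flange: A = 70 × 12 = 840.00, centroid at (53.00, 6.00).
web: A = 18 × 210 = 3780.00, centroid at (9.00, 117.00).
top flange: A = 80 × 8 = 640.00, centroid at (-22.00, 226.00).
ΣA = 5260.00 cm², ΣAx̄ = 64460.00 cm³, ΣAȳ = 591940.00 cm³.
x̄ = 64460.00/5260.00 = 12.25 cm; ȳ = 591940.00/5260.00 = 112.54 cm.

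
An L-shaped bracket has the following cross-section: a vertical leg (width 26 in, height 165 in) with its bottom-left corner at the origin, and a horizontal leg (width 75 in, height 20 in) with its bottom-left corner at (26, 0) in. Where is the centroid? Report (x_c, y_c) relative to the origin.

x_c = 26.08 in, y_c = 63.72 in

Part | A | x̄ᵢ | ȳᵢ | A·x̄ᵢ | A·ȳᵢ
vertical leg | 4290.00 | 13.00 | 82.50 | 55770.00 | 353925.00
horizontal leg | 1500.00 | 63.50 | 10.00 | 95250.00 | 15000.00
Σ | 5790.00 |  |  | 151020.00 | 368925.00
x_c = 151020.00 / 5790.00 = 26.08 in
y_c = 368925.00 / 5790.00 = 63.72 in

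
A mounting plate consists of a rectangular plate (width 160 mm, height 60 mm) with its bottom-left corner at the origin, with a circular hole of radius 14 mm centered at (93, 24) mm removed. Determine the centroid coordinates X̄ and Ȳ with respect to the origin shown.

Part | A | x̄ᵢ | ȳᵢ | A·x̄ᵢ | A·ȳᵢ
plate | 9600.00 | 80.00 | 30.00 | 768000.00 | 288000.00
hole | -615.75 | 93.00 | 24.00 | -57264.95 | -14778.05
Σ | 8984.25 |  |  | 710735.05 | 273221.95
X̄ = 710735.05 / 8984.25 = 79.11 mm
Ȳ = 273221.95 / 8984.25 = 30.41 mm

X̄ = 79.11 mm, Ȳ = 30.41 mm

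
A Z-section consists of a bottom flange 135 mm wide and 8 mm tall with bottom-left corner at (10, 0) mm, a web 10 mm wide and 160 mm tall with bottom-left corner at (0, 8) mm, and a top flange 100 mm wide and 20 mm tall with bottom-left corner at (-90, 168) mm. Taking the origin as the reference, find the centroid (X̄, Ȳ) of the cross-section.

Part | A | x̄ᵢ | ȳᵢ | A·x̄ᵢ | A·ȳᵢ
bottom flange | 1080.00 | 77.50 | 4.00 | 83700.00 | 4320.00
web | 1600.00 | 5.00 | 88.00 | 8000.00 | 140800.00
top flange | 2000.00 | -40.00 | 178.00 | -80000.00 | 356000.00
Σ | 4680.00 |  |  | 11700.00 | 501120.00
X̄ = 11700.00 / 4680.00 = 2.50 mm
Ȳ = 501120.00 / 4680.00 = 107.08 mm

X̄ = 2.50 mm, Ȳ = 107.08 mm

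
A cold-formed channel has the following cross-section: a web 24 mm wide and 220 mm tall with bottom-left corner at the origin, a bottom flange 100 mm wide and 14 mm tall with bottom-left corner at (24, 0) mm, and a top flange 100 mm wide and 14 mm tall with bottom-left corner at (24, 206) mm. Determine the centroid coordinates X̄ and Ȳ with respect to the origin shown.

X̄ = 33.49 mm, Ȳ = 110.00 mm

web: A = 24 × 220 = 5280.00, centroid at (12.00, 110.00).
bottom flange: A = 100 × 14 = 1400.00, centroid at (74.00, 7.00).
top flange: A = 100 × 14 = 1400.00, centroid at (74.00, 213.00).
ΣA = 8080.00 mm², ΣAX̄ = 270560.00 mm³, ΣAȲ = 888800.00 mm³.
X̄ = 270560.00/8080.00 = 33.49 mm; Ȳ = 888800.00/8080.00 = 110.00 mm.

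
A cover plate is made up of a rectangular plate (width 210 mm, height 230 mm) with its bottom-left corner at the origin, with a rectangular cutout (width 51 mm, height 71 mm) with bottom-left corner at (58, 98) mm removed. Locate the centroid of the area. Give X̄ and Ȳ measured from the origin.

Part | A | x̄ᵢ | ȳᵢ | A·x̄ᵢ | A·ȳᵢ
plate | 48300.00 | 105.00 | 115.00 | 5071500.00 | 5554500.00
hole | -3621.00 | 83.50 | 133.50 | -302353.50 | -483403.50
Σ | 44679.00 |  |  | 4769146.50 | 5071096.50
X̄ = 4769146.50 / 44679.00 = 106.74 mm
Ȳ = 5071096.50 / 44679.00 = 113.50 mm

X̄ = 106.74 mm, Ȳ = 113.50 mm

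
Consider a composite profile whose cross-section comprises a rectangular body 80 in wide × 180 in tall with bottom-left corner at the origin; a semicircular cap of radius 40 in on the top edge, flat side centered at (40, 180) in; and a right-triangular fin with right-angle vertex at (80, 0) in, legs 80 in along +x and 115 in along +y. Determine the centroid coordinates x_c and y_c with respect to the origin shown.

Part | A | x̄ᵢ | ȳᵢ | A·x̄ᵢ | A·ȳᵢ
rectangular body | 14400.00 | 40.00 | 90.00 | 576000.00 | 1296000.00
semicircular top | 2513.27 | 40.00 | 196.98 | 100530.96 | 495056.01
triangular fin | 4600.00 | 106.67 | 38.33 | 490666.67 | 176333.33
Σ | 21513.27 |  |  | 1167197.63 | 1967389.34
x_c = 1167197.63 / 21513.27 = 54.25 in
y_c = 1967389.34 / 21513.27 = 91.45 in

x_c = 54.25 in, y_c = 91.45 in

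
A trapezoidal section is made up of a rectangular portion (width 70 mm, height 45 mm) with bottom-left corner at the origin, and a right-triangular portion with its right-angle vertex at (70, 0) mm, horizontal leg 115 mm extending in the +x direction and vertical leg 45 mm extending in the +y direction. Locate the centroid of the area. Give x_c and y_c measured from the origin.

x_c = 68.07 mm, y_c = 19.12 mm

Part | A | x̄ᵢ | ȳᵢ | A·x̄ᵢ | A·ȳᵢ
rectangular portion | 3150.00 | 35.00 | 22.50 | 110250.00 | 70875.00
triangular portion | 2587.50 | 108.33 | 15.00 | 280312.50 | 38812.50
Σ | 5737.50 |  |  | 390562.50 | 109687.50
x_c = 390562.50 / 5737.50 = 68.07 mm
y_c = 109687.50 / 5737.50 = 19.12 mm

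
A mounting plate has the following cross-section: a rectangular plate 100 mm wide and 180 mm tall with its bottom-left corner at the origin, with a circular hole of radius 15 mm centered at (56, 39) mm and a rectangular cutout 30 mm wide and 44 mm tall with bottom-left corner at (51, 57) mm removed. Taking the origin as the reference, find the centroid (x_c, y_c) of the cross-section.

plate: A = 100 × 180 = 18000.00, centroid at (50.00, 90.00).
hole 1: A = −π·15² = -706.86, centroid at (56.00, 39.00).
hole 2: A = −(30 × 44) = -1320.00, centroid at (66.00, 79.00).
ΣA = 15973.14 mm²
ΣAx_c = (18000.00)(50.00) + (-706.86)(56.00) + (-1320.00)(66.00) = 773295.93 mm³
ΣAy_c = (18000.00)(90.00) + (-706.86)(39.00) + (-1320.00)(79.00) = 1488152.52 mm³
x_c = 773295.93 / 15973.14 = 48.41 mm
y_c = 1488152.52 / 15973.14 = 93.17 mm

x_c = 48.41 mm, y_c = 93.17 mm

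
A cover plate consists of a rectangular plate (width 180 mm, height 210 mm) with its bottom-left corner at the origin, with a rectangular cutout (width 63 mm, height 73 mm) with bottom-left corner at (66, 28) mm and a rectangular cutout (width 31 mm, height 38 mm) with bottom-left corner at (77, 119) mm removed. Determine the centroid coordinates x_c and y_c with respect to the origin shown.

x_c = 88.83 mm, y_c = 109.60 mm

plate: A = 180 × 210 = 37800.00, centroid at (90.00, 105.00).
hole 1: A = −(63 × 73) = -4599.00, centroid at (97.50, 64.50).
hole 2: A = −(31 × 38) = -1178.00, centroid at (92.50, 138.00).
ΣA = 32023.00 mm²
ΣAx_c = (37800.00)(90.00) + (-4599.00)(97.50) + (-1178.00)(92.50) = 2844632.50 mm³
ΣAy_c = (37800.00)(105.00) + (-4599.00)(64.50) + (-1178.00)(138.00) = 3509800.50 mm³
x_c = 2844632.50 / 32023.00 = 88.83 mm
y_c = 3509800.50 / 32023.00 = 109.60 mm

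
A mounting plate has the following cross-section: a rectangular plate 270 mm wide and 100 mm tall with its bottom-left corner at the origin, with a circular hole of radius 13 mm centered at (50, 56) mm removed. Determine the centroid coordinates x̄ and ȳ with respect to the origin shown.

x̄ = 136.70 mm, ȳ = 49.88 mm

plate: A = 270 × 100 = 27000.00, centroid at (135.00, 50.00).
hole: A = −π·13² = -530.93, centroid at (50.00, 56.00).
ΣA = 26469.07 mm², ΣAx̄ = 3618453.54 mm³, ΣAȳ = 1320267.97 mm³.
x̄ = 3618453.54/26469.07 = 136.70 mm; ȳ = 1320267.97/26469.07 = 49.88 mm.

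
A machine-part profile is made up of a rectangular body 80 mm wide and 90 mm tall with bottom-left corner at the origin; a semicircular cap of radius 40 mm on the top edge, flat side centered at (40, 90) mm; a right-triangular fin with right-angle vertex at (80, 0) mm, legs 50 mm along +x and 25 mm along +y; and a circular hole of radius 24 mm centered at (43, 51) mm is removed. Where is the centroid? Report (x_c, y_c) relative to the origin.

rectangular body: A = 80 × 90 = 7200.00, centroid at (40.00, 45.00).
semicircular top: A = ½π·40² = 2513.27, centroid at (40.00, 106.98).
triangular fin: A = ½·50·25 = 625.00, centroid at (96.67, 8.33).
hole: A = −π·24² = -1809.56, centroid at (43.00, 51.00).
ΣA = 8528.72 mm², ΣAx_c = 371136.66 mm³, ΣAy_c = 505782.25 mm³.
x_c = 371136.66/8528.72 = 43.52 mm; y_c = 505782.25/8528.72 = 59.30 mm.

x_c = 43.52 mm, y_c = 59.30 mm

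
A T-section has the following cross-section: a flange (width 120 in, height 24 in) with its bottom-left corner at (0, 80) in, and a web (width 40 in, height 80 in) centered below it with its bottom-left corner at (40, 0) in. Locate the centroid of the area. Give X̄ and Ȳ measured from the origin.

web: A = 40 × 80 = 3200.00, centroid at (60.00, 40.00).
flange: A = 120 × 24 = 2880.00, centroid at (60.00, 92.00).
ΣA = 6080.00 in²
ΣAX̄ = (3200.00)(60.00) + (2880.00)(60.00) = 364800.00 in³
ΣAȲ = (3200.00)(40.00) + (2880.00)(92.00) = 392960.00 in³
X̄ = 364800.00 / 6080.00 = 60.00 in
Ȳ = 392960.00 / 6080.00 = 64.63 in

X̄ = 60.00 in, Ȳ = 64.63 in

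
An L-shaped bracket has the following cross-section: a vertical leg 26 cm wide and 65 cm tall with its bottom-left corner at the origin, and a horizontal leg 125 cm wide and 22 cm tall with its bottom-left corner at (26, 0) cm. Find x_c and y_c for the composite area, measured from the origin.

x_c = 59.76 cm, y_c = 19.18 cm

Part | A | x̄ᵢ | ȳᵢ | A·x̄ᵢ | A·ȳᵢ
vertical leg | 1690.00 | 13.00 | 32.50 | 21970.00 | 54925.00
horizontal leg | 2750.00 | 88.50 | 11.00 | 243375.00 | 30250.00
Σ | 4440.00 |  |  | 265345.00 | 85175.00
x_c = 265345.00 / 4440.00 = 59.76 cm
y_c = 85175.00 / 4440.00 = 19.18 cm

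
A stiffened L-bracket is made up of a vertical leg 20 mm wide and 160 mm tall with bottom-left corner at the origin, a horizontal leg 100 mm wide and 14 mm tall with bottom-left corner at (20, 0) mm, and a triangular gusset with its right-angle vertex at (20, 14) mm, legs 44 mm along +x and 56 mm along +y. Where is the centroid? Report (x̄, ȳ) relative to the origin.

vertical leg: A = 20 × 160 = 3200.00, centroid at (10.00, 80.00).
horizontal leg: A = 100 × 14 = 1400.00, centroid at (70.00, 7.00).
gusset: A = ½·44·56 = 1232.00, centroid at (34.67, 32.67).
ΣA = 5832.00 mm², ΣAx̄ = 172709.33 mm³, ΣAȳ = 306045.33 mm³.
x̄ = 172709.33/5832.00 = 29.61 mm; ȳ = 306045.33/5832.00 = 52.48 mm.

x̄ = 29.61 mm, ȳ = 52.48 mm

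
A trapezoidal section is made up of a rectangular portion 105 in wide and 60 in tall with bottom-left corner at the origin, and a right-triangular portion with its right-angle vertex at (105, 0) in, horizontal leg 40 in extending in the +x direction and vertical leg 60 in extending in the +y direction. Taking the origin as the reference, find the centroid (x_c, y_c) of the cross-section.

Part | A | x̄ᵢ | ȳᵢ | A·x̄ᵢ | A·ȳᵢ
rectangular portion | 6300.00 | 52.50 | 30.00 | 330750.00 | 189000.00
triangular portion | 1200.00 | 118.33 | 20.00 | 142000.00 | 24000.00
Σ | 7500.00 |  |  | 472750.00 | 213000.00
x_c = 472750.00 / 7500.00 = 63.03 in
y_c = 213000.00 / 7500.00 = 28.40 in

x_c = 63.03 in, y_c = 28.40 in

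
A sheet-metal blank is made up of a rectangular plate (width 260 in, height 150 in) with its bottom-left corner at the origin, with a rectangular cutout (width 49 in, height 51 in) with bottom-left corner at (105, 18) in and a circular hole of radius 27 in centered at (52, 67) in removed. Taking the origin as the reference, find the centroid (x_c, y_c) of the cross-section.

plate: A = 260 × 150 = 39000.00, centroid at (130.00, 75.00).
hole 1: A = −(49 × 51) = -2499.00, centroid at (129.50, 43.50).
hole 2: A = −π·27² = -2290.22, centroid at (52.00, 67.00).
ΣA = 34210.78 in², ΣAx_c = 4627288.01 in³, ΣAy_c = 2662848.69 in³.
x_c = 4627288.01/34210.78 = 135.26 in; y_c = 2662848.69/34210.78 = 77.84 in.

x_c = 135.26 in, y_c = 77.84 in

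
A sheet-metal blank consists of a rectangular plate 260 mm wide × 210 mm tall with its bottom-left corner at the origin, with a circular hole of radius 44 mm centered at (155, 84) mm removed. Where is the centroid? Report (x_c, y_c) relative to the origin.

x_c = 126.87 mm, y_c = 107.63 mm

plate: A = 260 × 210 = 54600.00, centroid at (130.00, 105.00).
hole: A = −π·44² = -6082.12, centroid at (155.00, 84.00).
ΣA = 48517.88 mm²
ΣAx_c = (54600.00)(130.00) + (-6082.12)(155.00) = 6155270.88 mm³
ΣAy_c = (54600.00)(105.00) + (-6082.12)(84.00) = 5222101.64 mm³
x_c = 6155270.88 / 48517.88 = 126.87 mm
y_c = 5222101.64 / 48517.88 = 107.63 mm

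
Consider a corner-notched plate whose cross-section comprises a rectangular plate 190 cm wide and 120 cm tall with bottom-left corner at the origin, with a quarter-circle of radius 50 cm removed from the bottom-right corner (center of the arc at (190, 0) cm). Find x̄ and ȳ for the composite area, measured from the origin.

x̄ = 88.05 cm, ȳ = 63.65 cm

plate: A = 190 × 120 = 22800.00, centroid at (95.00, 60.00).
removed quarter-circle: A = −¼π·50² = -1963.50, centroid at (168.78, 21.22).
ΣA = 20836.50 cm², ΣAx̄ = 1834602.54 cm³, ΣAȳ = 1326333.33 cm³.
x̄ = 1834602.54/20836.50 = 88.05 cm; ȳ = 1326333.33/20836.50 = 63.65 cm.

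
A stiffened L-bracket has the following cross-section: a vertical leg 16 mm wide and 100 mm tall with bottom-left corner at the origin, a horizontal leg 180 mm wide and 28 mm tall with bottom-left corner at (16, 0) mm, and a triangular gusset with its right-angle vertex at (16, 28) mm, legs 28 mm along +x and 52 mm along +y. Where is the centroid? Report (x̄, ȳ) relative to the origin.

vertical leg: A = 16 × 100 = 1600.00, centroid at (8.00, 50.00).
horizontal leg: A = 180 × 28 = 5040.00, centroid at (106.00, 14.00).
gusset: A = ½·28·52 = 728.00, centroid at (25.33, 45.33).
ΣA = 7368.00 mm², ΣAx̄ = 565482.67 mm³, ΣAȳ = 183562.67 mm³.
x̄ = 565482.67/7368.00 = 76.75 mm; ȳ = 183562.67/7368.00 = 24.91 mm.

x̄ = 76.75 mm, ȳ = 24.91 mm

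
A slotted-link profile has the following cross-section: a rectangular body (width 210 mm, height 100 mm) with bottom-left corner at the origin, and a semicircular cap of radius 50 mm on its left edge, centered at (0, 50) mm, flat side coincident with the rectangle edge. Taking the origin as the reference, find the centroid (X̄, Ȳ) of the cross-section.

rectangular body: A = 210 × 100 = 21000.00, centroid at (105.00, 50.00).
semicircular end: A = ½π·50² = 3926.99, centroid at (-21.22, 50.00).
ΣA = 24926.99 mm², ΣAX̄ = 2121666.67 mm³, ΣAȲ = 1246349.54 mm³.
X̄ = 2121666.67/24926.99 = 85.12 mm; Ȳ = 1246349.54/24926.99 = 50.00 mm.

X̄ = 85.12 mm, Ȳ = 50.00 mm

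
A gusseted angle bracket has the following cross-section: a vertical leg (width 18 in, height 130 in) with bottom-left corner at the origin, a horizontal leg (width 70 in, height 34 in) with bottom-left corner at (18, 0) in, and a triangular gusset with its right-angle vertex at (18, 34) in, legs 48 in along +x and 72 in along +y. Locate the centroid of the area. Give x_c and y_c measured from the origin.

x_c = 31.94 in, y_c = 45.41 in

Part | A | x̄ᵢ | ȳᵢ | A·x̄ᵢ | A·ȳᵢ
vertical leg | 2340.00 | 9.00 | 65.00 | 21060.00 | 152100.00
horizontal leg | 2380.00 | 53.00 | 17.00 | 126140.00 | 40460.00
gusset | 1728.00 | 34.00 | 58.00 | 58752.00 | 100224.00
Σ | 6448.00 |  |  | 205952.00 | 292784.00
x_c = 205952.00 / 6448.00 = 31.94 in
y_c = 292784.00 / 6448.00 = 45.41 in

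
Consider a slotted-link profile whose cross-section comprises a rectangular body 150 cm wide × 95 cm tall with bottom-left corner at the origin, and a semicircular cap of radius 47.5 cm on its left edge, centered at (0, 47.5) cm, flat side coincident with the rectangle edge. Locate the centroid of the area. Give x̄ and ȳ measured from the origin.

rectangular body: A = 150 × 95 = 14250.00, centroid at (75.00, 47.50).
semicircular end: A = ½π·47.5² = 3544.11, centroid at (-20.16, 47.50).
ΣA = 17794.11 cm²
ΣAx̄ = (14250.00)(75.00) + (3544.11)(-20.16) = 997302.08 cm³
ΣAȳ = (14250.00)(47.50) + (3544.11)(47.50) = 845220.19 cm³
x̄ = 997302.08 / 17794.11 = 56.05 cm
ȳ = 845220.19 / 17794.11 = 47.50 cm

x̄ = 56.05 cm, ȳ = 47.50 cm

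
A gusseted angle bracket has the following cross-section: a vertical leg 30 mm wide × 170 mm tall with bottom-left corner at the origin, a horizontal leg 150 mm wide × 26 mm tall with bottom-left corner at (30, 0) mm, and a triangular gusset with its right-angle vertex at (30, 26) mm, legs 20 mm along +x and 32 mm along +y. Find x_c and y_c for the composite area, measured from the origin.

vertical leg: A = 30 × 170 = 5100.00, centroid at (15.00, 85.00).
horizontal leg: A = 150 × 26 = 3900.00, centroid at (105.00, 13.00).
gusset: A = ½·20·32 = 320.00, centroid at (36.67, 36.67).
ΣA = 9320.00 mm²
ΣAx_c = (5100.00)(15.00) + (3900.00)(105.00) + (320.00)(36.67) = 497733.33 mm³
ΣAy_c = (5100.00)(85.00) + (3900.00)(13.00) + (320.00)(36.67) = 495933.33 mm³
x_c = 497733.33 / 9320.00 = 53.40 mm
y_c = 495933.33 / 9320.00 = 53.21 mm

x_c = 53.40 mm, y_c = 53.21 mm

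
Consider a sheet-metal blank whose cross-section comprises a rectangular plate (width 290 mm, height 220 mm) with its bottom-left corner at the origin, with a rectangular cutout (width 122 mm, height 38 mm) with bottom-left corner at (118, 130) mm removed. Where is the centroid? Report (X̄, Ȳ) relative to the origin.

X̄ = 142.34 mm, Ȳ = 106.94 mm

Part | A | x̄ᵢ | ȳᵢ | A·x̄ᵢ | A·ȳᵢ
plate | 63800.00 | 145.00 | 110.00 | 9251000.00 | 7018000.00
hole | -4636.00 | 179.00 | 149.00 | -829844.00 | -690764.00
Σ | 59164.00 |  |  | 8421156.00 | 6327236.00
X̄ = 8421156.00 / 59164.00 = 142.34 mm
Ȳ = 6327236.00 / 59164.00 = 106.94 mm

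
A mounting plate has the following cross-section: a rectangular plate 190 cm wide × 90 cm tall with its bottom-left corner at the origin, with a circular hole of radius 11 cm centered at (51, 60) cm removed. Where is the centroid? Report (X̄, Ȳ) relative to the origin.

plate: A = 190 × 90 = 17100.00, centroid at (95.00, 45.00).
hole: A = −π·11² = -380.13, centroid at (51.00, 60.00).
ΣA = 16719.87 cm²
ΣAX̄ = (17100.00)(95.00) + (-380.13)(51.00) = 1605113.23 cm³
ΣAȲ = (17100.00)(45.00) + (-380.13)(60.00) = 746692.04 cm³
X̄ = 1605113.23 / 16719.87 = 96.00 cm
Ȳ = 746692.04 / 16719.87 = 44.66 cm

X̄ = 96.00 cm, Ȳ = 44.66 cm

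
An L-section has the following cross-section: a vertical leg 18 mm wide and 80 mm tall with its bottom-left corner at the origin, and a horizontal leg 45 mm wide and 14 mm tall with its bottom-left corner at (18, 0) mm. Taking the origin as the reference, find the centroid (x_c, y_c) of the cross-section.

x_c = 18.59 mm, y_c = 29.96 mm

Part | A | x̄ᵢ | ȳᵢ | A·x̄ᵢ | A·ȳᵢ
vertical leg | 1440.00 | 9.00 | 40.00 | 12960.00 | 57600.00
horizontal leg | 630.00 | 40.50 | 7.00 | 25515.00 | 4410.00
Σ | 2070.00 |  |  | 38475.00 | 62010.00
x_c = 38475.00 / 2070.00 = 18.59 mm
y_c = 62010.00 / 2070.00 = 29.96 mm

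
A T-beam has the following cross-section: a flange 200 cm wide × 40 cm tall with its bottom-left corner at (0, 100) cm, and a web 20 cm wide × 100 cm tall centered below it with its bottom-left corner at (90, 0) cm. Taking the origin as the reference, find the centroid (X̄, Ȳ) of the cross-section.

X̄ = 100.00 cm, Ȳ = 106.00 cm

web: A = 20 × 100 = 2000.00, centroid at (100.00, 50.00).
flange: A = 200 × 40 = 8000.00, centroid at (100.00, 120.00).
ΣA = 10000.00 cm²
ΣAX̄ = (2000.00)(100.00) + (8000.00)(100.00) = 1000000.00 cm³
ΣAȲ = (2000.00)(50.00) + (8000.00)(120.00) = 1060000.00 cm³
X̄ = 1000000.00 / 10000.00 = 100.00 cm
Ȳ = 1060000.00 / 10000.00 = 106.00 cm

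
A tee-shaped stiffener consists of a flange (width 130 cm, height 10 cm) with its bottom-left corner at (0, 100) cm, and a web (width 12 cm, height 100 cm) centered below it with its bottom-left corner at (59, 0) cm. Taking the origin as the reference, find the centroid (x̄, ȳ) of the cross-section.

x̄ = 65.00 cm, ȳ = 78.60 cm

web: A = 12 × 100 = 1200.00, centroid at (65.00, 50.00).
flange: A = 130 × 10 = 1300.00, centroid at (65.00, 105.00).
ΣA = 2500.00 cm²
ΣAx̄ = (1200.00)(65.00) + (1300.00)(65.00) = 162500.00 cm³
ΣAȳ = (1200.00)(50.00) + (1300.00)(105.00) = 196500.00 cm³
x̄ = 162500.00 / 2500.00 = 65.00 cm
ȳ = 196500.00 / 2500.00 = 78.60 cm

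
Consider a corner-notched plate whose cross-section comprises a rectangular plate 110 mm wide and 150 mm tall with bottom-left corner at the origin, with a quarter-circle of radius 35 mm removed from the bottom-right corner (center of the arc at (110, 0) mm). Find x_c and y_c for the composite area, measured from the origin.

plate: A = 110 × 150 = 16500.00, centroid at (55.00, 75.00).
removed quarter-circle: A = −¼π·35² = -962.11, centroid at (95.15, 14.85).
ΣA = 15537.89 mm²
ΣAx_c = (16500.00)(55.00) + (-962.11)(95.15) = 815959.26 mm³
ΣAy_c = (16500.00)(75.00) + (-962.11)(14.85) = 1223208.33 mm³
x_c = 815959.26 / 15537.89 = 52.51 mm
y_c = 1223208.33 / 15537.89 = 78.72 mm

x_c = 52.51 mm, y_c = 78.72 mm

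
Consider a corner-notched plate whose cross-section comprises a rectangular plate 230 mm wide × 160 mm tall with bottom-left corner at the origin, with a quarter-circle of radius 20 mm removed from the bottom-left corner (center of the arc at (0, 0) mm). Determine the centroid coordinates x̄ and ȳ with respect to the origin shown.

x̄ = 115.92 mm, ȳ = 80.62 mm

plate: A = 230 × 160 = 36800.00, centroid at (115.00, 80.00).
removed quarter-circle: A = −¼π·20² = -314.16, centroid at (8.49, 8.49).
ΣA = 36485.84 mm²
ΣAx̄ = (36800.00)(115.00) + (-314.16)(8.49) = 4229333.33 mm³
ΣAȳ = (36800.00)(80.00) + (-314.16)(8.49) = 2941333.33 mm³
x̄ = 4229333.33 / 36485.84 = 115.92 mm
ȳ = 2941333.33 / 36485.84 = 80.62 mm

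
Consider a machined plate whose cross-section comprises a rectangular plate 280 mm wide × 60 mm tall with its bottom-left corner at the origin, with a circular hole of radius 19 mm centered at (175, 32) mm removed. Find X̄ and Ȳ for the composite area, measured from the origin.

Part | A | x̄ᵢ | ȳᵢ | A·x̄ᵢ | A·ȳᵢ
plate | 16800.00 | 140.00 | 30.00 | 2352000.00 | 504000.00
hole | -1134.11 | 175.00 | 32.00 | -198470.12 | -36291.68
Σ | 15665.89 |  |  | 2153529.88 | 467708.32
X̄ = 2153529.88 / 15665.89 = 137.47 mm
Ȳ = 467708.32 / 15665.89 = 29.86 mm

X̄ = 137.47 mm, Ȳ = 29.86 mm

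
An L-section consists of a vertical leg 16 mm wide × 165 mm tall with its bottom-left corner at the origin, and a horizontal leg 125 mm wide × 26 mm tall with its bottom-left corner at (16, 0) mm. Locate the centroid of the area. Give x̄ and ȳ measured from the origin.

x̄ = 46.90 mm, ȳ = 44.15 mm

Part | A | x̄ᵢ | ȳᵢ | A·x̄ᵢ | A·ȳᵢ
vertical leg | 2640.00 | 8.00 | 82.50 | 21120.00 | 217800.00
horizontal leg | 3250.00 | 78.50 | 13.00 | 255125.00 | 42250.00
Σ | 5890.00 |  |  | 276245.00 | 260050.00
x̄ = 276245.00 / 5890.00 = 46.90 mm
ȳ = 260050.00 / 5890.00 = 44.15 mm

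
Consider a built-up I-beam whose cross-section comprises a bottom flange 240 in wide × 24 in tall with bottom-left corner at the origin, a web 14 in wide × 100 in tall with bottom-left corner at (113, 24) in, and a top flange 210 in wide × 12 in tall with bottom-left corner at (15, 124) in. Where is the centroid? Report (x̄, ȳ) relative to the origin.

x̄ = 120.00 in, ȳ = 51.69 in

bottom flange: A = 240 × 24 = 5760.00, centroid at (120.00, 12.00).
web: A = 14 × 100 = 1400.00, centroid at (120.00, 74.00).
top flange: A = 210 × 12 = 2520.00, centroid at (120.00, 130.00).
ΣA = 9680.00 in², ΣAx̄ = 1161600.00 in³, ΣAȳ = 500320.00 in³.
x̄ = 1161600.00/9680.00 = 120.00 in; ȳ = 500320.00/9680.00 = 51.69 in.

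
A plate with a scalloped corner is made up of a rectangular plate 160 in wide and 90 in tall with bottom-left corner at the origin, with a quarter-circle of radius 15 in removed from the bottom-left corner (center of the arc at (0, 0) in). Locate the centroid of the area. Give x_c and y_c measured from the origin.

x_c = 80.91 in, y_c = 45.48 in

plate: A = 160 × 90 = 14400.00, centroid at (80.00, 45.00).
removed quarter-circle: A = −¼π·15² = -176.71, centroid at (6.37, 6.37).
ΣA = 14223.29 in², ΣAx_c = 1150875.00 in³, ΣAy_c = 646875.00 in³.
x_c = 1150875.00/14223.29 = 80.91 in; y_c = 646875.00/14223.29 = 45.48 in.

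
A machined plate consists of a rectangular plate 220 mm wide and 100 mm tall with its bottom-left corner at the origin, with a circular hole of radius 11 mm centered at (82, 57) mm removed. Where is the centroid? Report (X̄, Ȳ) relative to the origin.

plate: A = 220 × 100 = 22000.00, centroid at (110.00, 50.00).
hole: A = −π·11² = -380.13, centroid at (82.00, 57.00).
ΣA = 21619.87 mm²
ΣAX̄ = (22000.00)(110.00) + (-380.13)(82.00) = 2388829.12 mm³
ΣAȲ = (22000.00)(50.00) + (-380.13)(57.00) = 1078332.44 mm³
X̄ = 2388829.12 / 21619.87 = 110.49 mm
Ȳ = 1078332.44 / 21619.87 = 49.88 mm

X̄ = 110.49 mm, Ȳ = 49.88 mm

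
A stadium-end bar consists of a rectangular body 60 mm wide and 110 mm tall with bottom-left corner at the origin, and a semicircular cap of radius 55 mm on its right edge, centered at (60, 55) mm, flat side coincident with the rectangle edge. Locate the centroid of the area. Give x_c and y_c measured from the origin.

Part | A | x̄ᵢ | ȳᵢ | A·x̄ᵢ | A·ȳᵢ
rectangular body | 6600.00 | 30.00 | 55.00 | 198000.00 | 363000.00
semicircular end | 4751.66 | 83.34 | 55.00 | 396016.20 | 261341.24
Σ | 11351.66 |  |  | 594016.20 | 624341.24
x_c = 594016.20 / 11351.66 = 52.33 mm
y_c = 624341.24 / 11351.66 = 55.00 mm

x_c = 52.33 mm, y_c = 55.00 mm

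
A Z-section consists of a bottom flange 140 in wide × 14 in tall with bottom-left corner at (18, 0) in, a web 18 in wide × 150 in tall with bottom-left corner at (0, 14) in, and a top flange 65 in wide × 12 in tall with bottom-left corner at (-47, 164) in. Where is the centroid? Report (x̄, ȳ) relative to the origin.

x̄ = 34.09 in, ȳ = 71.07 in

bottom flange: A = 140 × 14 = 1960.00, centroid at (88.00, 7.00).
web: A = 18 × 150 = 2700.00, centroid at (9.00, 89.00).
top flange: A = 65 × 12 = 780.00, centroid at (-14.50, 170.00).
ΣA = 5440.00 in², ΣAx̄ = 185470.00 in³, ΣAȳ = 386620.00 in³.
x̄ = 185470.00/5440.00 = 34.09 in; ȳ = 386620.00/5440.00 = 71.07 in.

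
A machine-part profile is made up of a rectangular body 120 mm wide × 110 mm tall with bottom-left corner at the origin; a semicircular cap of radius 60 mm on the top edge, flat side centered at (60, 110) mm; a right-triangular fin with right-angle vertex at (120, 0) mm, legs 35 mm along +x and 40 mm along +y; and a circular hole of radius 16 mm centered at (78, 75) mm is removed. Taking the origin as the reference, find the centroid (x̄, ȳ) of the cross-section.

Part | A | x̄ᵢ | ȳᵢ | A·x̄ᵢ | A·ȳᵢ
rectangular body | 13200.00 | 60.00 | 55.00 | 792000.00 | 726000.00
semicircular top | 5654.87 | 60.00 | 135.46 | 339292.01 | 766035.35
triangular fin | 700.00 | 131.67 | 13.33 | 92166.67 | 9333.33
hole | -804.25 | 78.00 | 75.00 | -62731.32 | -60318.58
Σ | 18750.62 |  |  | 1160727.35 | 1441050.10
x̄ = 1160727.35 / 18750.62 = 61.90 mm
ȳ = 1441050.10 / 18750.62 = 76.85 mm

x̄ = 61.90 mm, ȳ = 76.85 mm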